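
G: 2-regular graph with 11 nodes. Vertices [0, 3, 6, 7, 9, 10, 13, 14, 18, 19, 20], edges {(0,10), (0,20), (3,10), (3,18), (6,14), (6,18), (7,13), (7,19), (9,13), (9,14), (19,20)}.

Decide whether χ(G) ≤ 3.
A valid 3-coloring: color 1: [6, 7, 9, 10, 20]; color 2: [0, 3, 13, 14, 19]; color 3: [18].
(χ(G) = 3 ≤ 3.)

Yes, G is 3-colorable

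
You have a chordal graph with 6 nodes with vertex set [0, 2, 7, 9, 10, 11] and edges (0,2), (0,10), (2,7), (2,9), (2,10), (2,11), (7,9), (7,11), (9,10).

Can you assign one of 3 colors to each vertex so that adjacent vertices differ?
Yes, G is 3-colorable

A valid 3-coloring: color 1: [2]; color 2: [0, 9, 11]; color 3: [7, 10].
(χ(G) = 3 ≤ 3.)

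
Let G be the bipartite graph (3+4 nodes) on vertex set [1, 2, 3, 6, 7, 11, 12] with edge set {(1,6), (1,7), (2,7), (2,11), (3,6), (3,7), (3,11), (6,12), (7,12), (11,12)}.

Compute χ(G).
χ(G) = 2

Clique number ω(G) = 2 (lower bound: χ ≥ ω).
The graph is bipartite (no odd cycle), so 2 colors suffice: χ(G) = 2.
A valid 2-coloring: color 1: [6, 7, 11]; color 2: [1, 2, 3, 12].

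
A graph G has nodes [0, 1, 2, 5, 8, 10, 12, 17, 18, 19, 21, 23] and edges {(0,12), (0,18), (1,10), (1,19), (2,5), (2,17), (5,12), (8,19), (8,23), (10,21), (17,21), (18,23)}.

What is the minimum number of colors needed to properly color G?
Clique number ω(G) = 2 (lower bound: χ ≥ ω).
The graph is bipartite (no odd cycle), so 2 colors suffice: χ(G) = 2.
A valid 2-coloring: color 1: [1, 2, 8, 12, 18, 21]; color 2: [0, 5, 10, 17, 19, 23].

χ(G) = 2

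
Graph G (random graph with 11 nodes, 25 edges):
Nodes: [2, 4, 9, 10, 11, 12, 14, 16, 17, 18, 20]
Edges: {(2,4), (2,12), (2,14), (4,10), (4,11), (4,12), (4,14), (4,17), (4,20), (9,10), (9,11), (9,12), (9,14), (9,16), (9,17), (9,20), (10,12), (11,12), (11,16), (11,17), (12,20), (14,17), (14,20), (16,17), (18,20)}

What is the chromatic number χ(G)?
χ(G) = 4

Clique number ω(G) = 4 (lower bound: χ ≥ ω).
The clique on [9, 11, 16, 17] has size 4, forcing χ ≥ 4, and the coloring below uses 4 colors, so χ(G) = 4.
A valid 4-coloring: color 1: [4, 9, 18]; color 2: [12, 17]; color 3: [2, 10, 11, 20]; color 4: [14, 16].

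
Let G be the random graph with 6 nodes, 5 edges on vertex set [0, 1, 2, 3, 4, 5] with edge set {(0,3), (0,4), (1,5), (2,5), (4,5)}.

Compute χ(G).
χ(G) = 2

Clique number ω(G) = 2 (lower bound: χ ≥ ω).
The graph is bipartite (no odd cycle), so 2 colors suffice: χ(G) = 2.
A valid 2-coloring: color 1: [0, 5]; color 2: [1, 2, 3, 4].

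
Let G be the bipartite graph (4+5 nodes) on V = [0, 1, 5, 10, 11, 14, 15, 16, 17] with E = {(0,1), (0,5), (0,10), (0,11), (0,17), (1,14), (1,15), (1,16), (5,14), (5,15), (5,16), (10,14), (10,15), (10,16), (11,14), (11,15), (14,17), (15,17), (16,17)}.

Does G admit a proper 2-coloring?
Yes, G is 2-colorable

A valid 2-coloring: color 1: [0, 14, 15, 16]; color 2: [1, 5, 10, 11, 17].
(χ(G) = 2 ≤ 2.)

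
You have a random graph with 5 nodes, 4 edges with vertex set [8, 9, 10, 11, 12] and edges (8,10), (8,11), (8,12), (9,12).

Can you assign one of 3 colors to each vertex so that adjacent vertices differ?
A valid 3-coloring: color 1: [8, 9]; color 2: [10, 11, 12].
(χ(G) = 2 ≤ 3.)

Yes, G is 3-colorable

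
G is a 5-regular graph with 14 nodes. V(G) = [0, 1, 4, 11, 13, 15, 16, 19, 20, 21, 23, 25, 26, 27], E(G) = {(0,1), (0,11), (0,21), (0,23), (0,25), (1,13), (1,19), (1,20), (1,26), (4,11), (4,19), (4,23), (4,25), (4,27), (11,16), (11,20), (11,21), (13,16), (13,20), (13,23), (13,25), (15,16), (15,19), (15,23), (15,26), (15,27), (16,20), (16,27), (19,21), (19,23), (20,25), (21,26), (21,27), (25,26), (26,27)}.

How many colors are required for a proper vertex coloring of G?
Clique number ω(G) = 3 (lower bound: χ ≥ ω).
Suppose a proper 3-coloring c exists. The clique [0, 11, 21] takes 3 distinct colors; by symmetry let c(0) = 1, c(11) = 2, c(21) = 3.
- Vertex 1: neighbors [0] already have colors [1]; try each remaining color.
- Case c(1) = 2:
  - Vertex 19: neighbors [1, 21] already have colors [2, 3] ⇒ c(19) = 1.
  - Vertex 4: neighbors [19, 11] already have colors [1, 2] ⇒ c(4) = 3.
  - Vertex 25: neighbors [0, 4] already have colors [1, 3] ⇒ c(25) = 2.
  - Vertex 23: neighbors [0, 4] already have colors [1, 3] ⇒ c(23) = 2.
  - Vertex 15: neighbors [19, 23] already have colors [1, 2] ⇒ c(15) = 3.
  - Vertex 16: neighbors [11, 15] already have colors [2, 3] ⇒ c(16) = 1.
  - Vertex 13: neighbors [16, 1] already have colors [1, 2] ⇒ c(13) = 3.
  - Vertex 20: neighbors [16, 1, 13] already have colors [1, 2, 3] — all 3 colors blocked. Contradiction.
- Case c(1) = 3:
  - Vertex 20: neighbors [11, 1] already have colors [2, 3] ⇒ c(20) = 1.
  - Vertex 13: neighbors [20, 1] already have colors [1, 3] ⇒ c(13) = 2.
  - Vertex 23: neighbors [0, 13] already have colors [1, 2] ⇒ c(23) = 3.
  - Vertex 4: neighbors [11, 23] already have colors [2, 3] ⇒ c(4) = 1.
  - Vertex 27: neighbors [4, 21] already have colors [1, 3] ⇒ c(27) = 2.
  - Vertex 15: neighbors [27, 23] already have colors [2, 3] ⇒ c(15) = 1.
  - Vertex 26: neighbors [15, 27, 1] already have colors [1, 2, 3] — all 3 colors blocked. Contradiction.
Every case ends in a contradiction, so G has no proper 3-coloring (χ ≥ 4).
The coloring below uses 4 colors, so χ(G) = 4.
A valid 4-coloring: color 1: [4, 15, 20, 21]; color 2: [0, 16, 19, 26]; color 3: [1, 11, 23, 25, 27]; color 4: [13].

χ(G) = 4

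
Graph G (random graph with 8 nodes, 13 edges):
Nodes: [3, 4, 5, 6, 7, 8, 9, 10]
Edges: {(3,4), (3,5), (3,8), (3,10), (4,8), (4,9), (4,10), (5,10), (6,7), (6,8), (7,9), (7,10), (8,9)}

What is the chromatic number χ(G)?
χ(G) = 3

Clique number ω(G) = 3 (lower bound: χ ≥ ω).
The clique on [4, 8, 9] has size 3, forcing χ ≥ 3, and the coloring below uses 3 colors, so χ(G) = 3.
A valid 3-coloring: color 1: [8, 10]; color 2: [4, 5, 7]; color 3: [3, 6, 9].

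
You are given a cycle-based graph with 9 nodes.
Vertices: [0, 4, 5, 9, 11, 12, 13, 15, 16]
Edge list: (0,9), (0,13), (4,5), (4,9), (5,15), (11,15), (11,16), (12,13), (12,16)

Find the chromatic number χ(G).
χ(G) = 3

Clique number ω(G) = 2 (lower bound: χ ≥ ω).
Odd cycle [12, 13, 0, 9, 4, 5, 15, 11, 16] needs 3 colors (χ ≥ 3).
The coloring below uses 3 colors, so χ(G) = 3.
A valid 3-coloring: color 1: [0, 4, 11, 12]; color 2: [5, 9, 13, 16]; color 3: [15].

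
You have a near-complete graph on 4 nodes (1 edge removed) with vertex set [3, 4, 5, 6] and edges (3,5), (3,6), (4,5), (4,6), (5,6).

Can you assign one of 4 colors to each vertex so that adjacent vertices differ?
A valid 4-coloring: color 1: [6]; color 2: [5]; color 3: [3, 4].
(χ(G) = 3 ≤ 4.)

Yes, G is 4-colorable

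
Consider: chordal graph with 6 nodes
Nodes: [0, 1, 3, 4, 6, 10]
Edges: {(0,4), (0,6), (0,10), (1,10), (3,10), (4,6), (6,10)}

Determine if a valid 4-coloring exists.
A valid 4-coloring: color 1: [4, 10]; color 2: [0, 1, 3]; color 3: [6].
(χ(G) = 3 ≤ 4.)

Yes, G is 4-colorable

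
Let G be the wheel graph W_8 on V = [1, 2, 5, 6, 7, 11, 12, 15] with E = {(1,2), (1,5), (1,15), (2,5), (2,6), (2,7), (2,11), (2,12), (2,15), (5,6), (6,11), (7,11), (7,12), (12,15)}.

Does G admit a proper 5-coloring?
Yes, G is 5-colorable

A valid 5-coloring: color 1: [2]; color 2: [1, 6, 7]; color 3: [5, 11, 15]; color 4: [12].
(χ(G) = 4 ≤ 5.)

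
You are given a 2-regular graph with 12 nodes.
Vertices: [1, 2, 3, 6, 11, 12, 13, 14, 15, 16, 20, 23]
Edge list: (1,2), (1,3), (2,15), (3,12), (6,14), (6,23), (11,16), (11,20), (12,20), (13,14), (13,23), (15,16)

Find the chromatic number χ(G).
χ(G) = 2

Clique number ω(G) = 2 (lower bound: χ ≥ ω).
The graph is bipartite (no odd cycle), so 2 colors suffice: χ(G) = 2.
A valid 2-coloring: color 1: [1, 6, 11, 12, 13, 15]; color 2: [2, 3, 14, 16, 20, 23].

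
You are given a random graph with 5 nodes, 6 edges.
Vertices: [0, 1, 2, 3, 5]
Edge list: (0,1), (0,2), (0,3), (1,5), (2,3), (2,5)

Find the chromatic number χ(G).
Clique number ω(G) = 3 (lower bound: χ ≥ ω).
The clique on [0, 2, 3] has size 3, forcing χ ≥ 3, and the coloring below uses 3 colors, so χ(G) = 3.
A valid 3-coloring: color 1: [1, 2]; color 2: [0, 5]; color 3: [3].

χ(G) = 3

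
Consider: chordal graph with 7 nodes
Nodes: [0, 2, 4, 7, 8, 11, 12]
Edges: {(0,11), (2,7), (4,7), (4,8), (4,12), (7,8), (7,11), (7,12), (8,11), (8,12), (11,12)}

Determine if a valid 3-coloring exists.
No, G is not 3-colorable

The clique on vertices [7, 8, 11, 12] has size 4 > 3, so it alone needs 4 colors.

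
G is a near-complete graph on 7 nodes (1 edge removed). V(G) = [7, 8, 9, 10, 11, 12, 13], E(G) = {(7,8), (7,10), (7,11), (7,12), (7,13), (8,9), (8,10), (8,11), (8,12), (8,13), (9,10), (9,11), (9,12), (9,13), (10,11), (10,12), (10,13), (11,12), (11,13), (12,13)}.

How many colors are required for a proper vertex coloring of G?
Clique number ω(G) = 6 (lower bound: χ ≥ ω).
The clique on [8, 9, 10, 11, 12, 13] has size 6, forcing χ ≥ 6, and the coloring below uses 6 colors, so χ(G) = 6.
A valid 6-coloring: color 1: [12]; color 2: [10]; color 3: [11]; color 4: [13]; color 5: [8]; color 6: [7, 9].

χ(G) = 6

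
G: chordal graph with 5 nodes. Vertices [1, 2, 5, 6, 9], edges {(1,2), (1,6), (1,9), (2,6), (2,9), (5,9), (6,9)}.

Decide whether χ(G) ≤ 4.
Yes, G is 4-colorable

A valid 4-coloring: color 1: [9]; color 2: [1, 5]; color 3: [6]; color 4: [2].
(χ(G) = 4 ≤ 4.)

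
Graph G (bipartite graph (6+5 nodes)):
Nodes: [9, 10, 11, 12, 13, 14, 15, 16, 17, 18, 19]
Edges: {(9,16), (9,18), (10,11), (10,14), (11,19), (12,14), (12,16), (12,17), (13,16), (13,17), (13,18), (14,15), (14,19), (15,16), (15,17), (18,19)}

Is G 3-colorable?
Yes, G is 3-colorable

A valid 3-coloring: color 1: [11, 14, 16, 17, 18]; color 2: [9, 10, 12, 13, 15, 19].
(χ(G) = 2 ≤ 3.)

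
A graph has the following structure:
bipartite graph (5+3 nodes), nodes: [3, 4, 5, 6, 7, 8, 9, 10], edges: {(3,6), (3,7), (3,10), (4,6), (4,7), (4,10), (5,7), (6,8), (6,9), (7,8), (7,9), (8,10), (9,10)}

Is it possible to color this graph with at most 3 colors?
Yes, G is 3-colorable

A valid 3-coloring: color 1: [6, 7, 10]; color 2: [3, 4, 5, 8, 9].
(χ(G) = 2 ≤ 3.)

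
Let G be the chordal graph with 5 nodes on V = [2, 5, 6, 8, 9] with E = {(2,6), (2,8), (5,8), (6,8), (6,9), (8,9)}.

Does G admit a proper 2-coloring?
No, G is not 2-colorable

The clique on vertices [6, 8, 9] has size 3 > 2, so it alone needs 3 colors.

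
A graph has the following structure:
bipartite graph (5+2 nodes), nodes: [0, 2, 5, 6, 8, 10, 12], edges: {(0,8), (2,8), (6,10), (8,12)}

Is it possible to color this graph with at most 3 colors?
A valid 3-coloring: color 1: [5, 8, 10]; color 2: [0, 2, 6, 12].
(χ(G) = 2 ≤ 3.)

Yes, G is 3-colorable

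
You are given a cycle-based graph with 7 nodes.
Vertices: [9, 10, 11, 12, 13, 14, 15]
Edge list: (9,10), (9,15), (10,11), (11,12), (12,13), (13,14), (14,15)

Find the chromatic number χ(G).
Clique number ω(G) = 2 (lower bound: χ ≥ ω).
Odd cycle [15, 14, 13, 12, 11, 10, 9] needs 3 colors (χ ≥ 3).
The coloring below uses 3 colors, so χ(G) = 3.
A valid 3-coloring: color 1: [10, 13, 15]; color 2: [9, 12, 14]; color 3: [11].

χ(G) = 3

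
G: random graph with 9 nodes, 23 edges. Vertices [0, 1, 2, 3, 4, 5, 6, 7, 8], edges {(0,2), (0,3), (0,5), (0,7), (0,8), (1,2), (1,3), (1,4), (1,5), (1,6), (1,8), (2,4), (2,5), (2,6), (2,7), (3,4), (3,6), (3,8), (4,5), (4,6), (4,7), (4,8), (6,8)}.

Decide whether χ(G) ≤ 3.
The clique on vertices [1, 3, 4, 6, 8] has size 5 > 3, so it alone needs 5 colors.

No, G is not 3-colorable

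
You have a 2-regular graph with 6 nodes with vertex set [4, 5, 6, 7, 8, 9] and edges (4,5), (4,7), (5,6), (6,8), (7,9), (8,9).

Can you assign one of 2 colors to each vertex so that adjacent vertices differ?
A valid 2-coloring: color 1: [5, 7, 8]; color 2: [4, 6, 9].
(χ(G) = 2 ≤ 2.)

Yes, G is 2-colorable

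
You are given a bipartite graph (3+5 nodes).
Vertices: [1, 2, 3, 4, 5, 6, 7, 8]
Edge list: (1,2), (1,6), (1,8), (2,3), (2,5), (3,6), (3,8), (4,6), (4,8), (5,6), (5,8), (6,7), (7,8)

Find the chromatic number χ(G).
χ(G) = 2

Clique number ω(G) = 2 (lower bound: χ ≥ ω).
The graph is bipartite (no odd cycle), so 2 colors suffice: χ(G) = 2.
A valid 2-coloring: color 1: [2, 6, 8]; color 2: [1, 3, 4, 5, 7].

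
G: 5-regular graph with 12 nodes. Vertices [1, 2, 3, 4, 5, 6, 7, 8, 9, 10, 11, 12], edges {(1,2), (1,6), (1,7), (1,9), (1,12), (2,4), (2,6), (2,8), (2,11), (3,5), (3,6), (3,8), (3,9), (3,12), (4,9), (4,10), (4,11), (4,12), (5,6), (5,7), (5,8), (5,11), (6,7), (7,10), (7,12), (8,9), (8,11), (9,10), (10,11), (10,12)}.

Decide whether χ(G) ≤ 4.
Yes, G is 4-colorable

A valid 4-coloring: color 1: [6, 8, 12]; color 2: [2, 3, 10]; color 3: [1, 4, 5]; color 4: [7, 9, 11].
(χ(G) = 4 ≤ 4.)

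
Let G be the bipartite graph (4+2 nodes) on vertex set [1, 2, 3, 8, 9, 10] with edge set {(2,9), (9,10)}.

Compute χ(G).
Clique number ω(G) = 2 (lower bound: χ ≥ ω).
The graph is bipartite (no odd cycle), so 2 colors suffice: χ(G) = 2.
A valid 2-coloring: color 1: [1, 3, 8, 9]; color 2: [2, 10].

χ(G) = 2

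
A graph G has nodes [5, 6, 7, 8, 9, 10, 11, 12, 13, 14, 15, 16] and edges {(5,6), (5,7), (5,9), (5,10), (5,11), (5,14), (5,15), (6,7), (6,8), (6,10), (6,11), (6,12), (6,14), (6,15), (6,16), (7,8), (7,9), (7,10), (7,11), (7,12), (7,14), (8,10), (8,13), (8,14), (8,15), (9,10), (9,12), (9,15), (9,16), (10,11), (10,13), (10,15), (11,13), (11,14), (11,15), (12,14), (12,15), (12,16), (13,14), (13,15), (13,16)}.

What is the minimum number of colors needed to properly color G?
χ(G) = 5

Clique number ω(G) = 5 (lower bound: χ ≥ ω).
The clique on [5, 6, 10, 11, 15] has size 5, forcing χ ≥ 5, and the coloring below uses 5 colors, so χ(G) = 5.
A valid 5-coloring: color 1: [6, 9, 13]; color 2: [7, 15, 16]; color 3: [10, 14]; color 4: [8, 11, 12]; color 5: [5].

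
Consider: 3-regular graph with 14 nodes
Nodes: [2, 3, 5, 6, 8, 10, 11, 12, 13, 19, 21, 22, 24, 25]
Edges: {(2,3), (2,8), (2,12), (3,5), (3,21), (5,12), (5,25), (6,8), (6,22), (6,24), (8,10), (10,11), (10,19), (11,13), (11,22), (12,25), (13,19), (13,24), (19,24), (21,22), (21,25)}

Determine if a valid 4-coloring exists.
Yes, G is 4-colorable

A valid 4-coloring: color 1: [2, 5, 6, 11, 19, 21]; color 2: [3, 8, 22, 24, 25]; color 3: [10, 12, 13].
(χ(G) = 3 ≤ 4.)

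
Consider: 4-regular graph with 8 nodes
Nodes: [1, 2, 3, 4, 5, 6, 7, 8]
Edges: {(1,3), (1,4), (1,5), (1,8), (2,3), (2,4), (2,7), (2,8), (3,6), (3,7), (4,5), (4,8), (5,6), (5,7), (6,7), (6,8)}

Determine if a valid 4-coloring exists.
A valid 4-coloring: color 1: [4, 7]; color 2: [3, 5, 8]; color 3: [1, 2, 6].
(χ(G) = 3 ≤ 4.)

Yes, G is 4-colorable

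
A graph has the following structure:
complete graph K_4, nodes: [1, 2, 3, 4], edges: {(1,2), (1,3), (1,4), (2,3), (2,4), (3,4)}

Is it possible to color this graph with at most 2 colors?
No, G is not 2-colorable

The clique on vertices [1, 2, 3, 4] has size 4 > 2, so it alone needs 4 colors.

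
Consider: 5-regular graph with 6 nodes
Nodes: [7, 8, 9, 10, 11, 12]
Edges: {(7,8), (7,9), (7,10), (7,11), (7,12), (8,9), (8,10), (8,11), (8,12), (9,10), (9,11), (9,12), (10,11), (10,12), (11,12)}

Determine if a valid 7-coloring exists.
A valid 7-coloring: color 1: [8]; color 2: [12]; color 3: [10]; color 4: [7]; color 5: [11]; color 6: [9].
(χ(G) = 6 ≤ 7.)

Yes, G is 7-colorable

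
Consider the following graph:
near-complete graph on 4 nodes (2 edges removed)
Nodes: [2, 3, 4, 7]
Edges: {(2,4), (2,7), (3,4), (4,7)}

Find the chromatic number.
Clique number ω(G) = 3 (lower bound: χ ≥ ω).
The clique on [2, 4, 7] has size 3, forcing χ ≥ 3, and the coloring below uses 3 colors, so χ(G) = 3.
A valid 3-coloring: color 1: [4]; color 2: [2, 3]; color 3: [7].

χ(G) = 3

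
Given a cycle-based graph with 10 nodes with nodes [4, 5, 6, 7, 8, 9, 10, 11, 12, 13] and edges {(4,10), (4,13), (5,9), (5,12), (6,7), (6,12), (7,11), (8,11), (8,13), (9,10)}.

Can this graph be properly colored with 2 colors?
Yes, G is 2-colorable

A valid 2-coloring: color 1: [5, 6, 10, 11, 13]; color 2: [4, 7, 8, 9, 12].
(χ(G) = 2 ≤ 2.)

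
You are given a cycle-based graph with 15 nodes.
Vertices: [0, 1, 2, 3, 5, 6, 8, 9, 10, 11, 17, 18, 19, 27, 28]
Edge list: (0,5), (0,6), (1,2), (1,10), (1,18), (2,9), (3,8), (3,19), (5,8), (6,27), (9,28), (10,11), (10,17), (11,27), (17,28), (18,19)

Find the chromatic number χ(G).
χ(G) = 3

Clique number ω(G) = 2 (lower bound: χ ≥ ω).
Odd cycle [3, 8, 5, 0, 6, 27, 11, 10, 1, 18, 19] needs 3 colors (χ ≥ 3).
The coloring below uses 3 colors, so χ(G) = 3.
A valid 3-coloring: color 1: [2, 3, 5, 6, 10, 18, 28]; color 2: [0, 1, 8, 9, 17, 19, 27]; color 3: [11].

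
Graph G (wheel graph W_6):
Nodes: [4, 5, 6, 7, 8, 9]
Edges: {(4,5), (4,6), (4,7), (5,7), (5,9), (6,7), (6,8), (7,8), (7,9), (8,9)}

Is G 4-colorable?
Yes, G is 4-colorable

A valid 4-coloring: color 1: [7]; color 2: [4, 9]; color 3: [5, 8]; color 4: [6].
(χ(G) = 4 ≤ 4.)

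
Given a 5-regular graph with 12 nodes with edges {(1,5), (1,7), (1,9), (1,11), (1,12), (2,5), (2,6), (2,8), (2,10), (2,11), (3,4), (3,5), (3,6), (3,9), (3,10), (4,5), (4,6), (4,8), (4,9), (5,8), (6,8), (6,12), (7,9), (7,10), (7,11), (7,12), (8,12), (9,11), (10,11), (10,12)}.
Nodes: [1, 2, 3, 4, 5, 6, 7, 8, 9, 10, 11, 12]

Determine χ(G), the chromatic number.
Clique number ω(G) = 4 (lower bound: χ ≥ ω).
The clique on [1, 7, 9, 11] has size 4, forcing χ ≥ 4, and the coloring below uses 4 colors, so χ(G) = 4.
A valid 4-coloring: color 1: [2, 9, 12]; color 2: [3, 7, 8]; color 3: [5, 6, 11]; color 4: [1, 4, 10].

χ(G) = 4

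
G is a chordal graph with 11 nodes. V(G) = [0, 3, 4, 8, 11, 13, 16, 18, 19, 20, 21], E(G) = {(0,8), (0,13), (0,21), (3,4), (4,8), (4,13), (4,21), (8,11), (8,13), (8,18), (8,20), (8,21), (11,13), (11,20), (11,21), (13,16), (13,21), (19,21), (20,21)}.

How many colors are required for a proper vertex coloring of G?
Clique number ω(G) = 4 (lower bound: χ ≥ ω).
The clique on [8, 11, 20, 21] has size 4, forcing χ ≥ 4, and the coloring below uses 4 colors, so χ(G) = 4.
A valid 4-coloring: color 1: [3, 16, 18, 21]; color 2: [8, 19]; color 3: [13, 20]; color 4: [0, 4, 11].

χ(G) = 4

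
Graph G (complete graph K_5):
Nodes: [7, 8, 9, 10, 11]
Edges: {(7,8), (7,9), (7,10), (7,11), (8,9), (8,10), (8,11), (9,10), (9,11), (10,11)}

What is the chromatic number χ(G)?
χ(G) = 5

Clique number ω(G) = 5 (lower bound: χ ≥ ω).
The clique on [7, 8, 9, 10, 11] has size 5, forcing χ ≥ 5, and the coloring below uses 5 colors, so χ(G) = 5.
A valid 5-coloring: color 1: [7]; color 2: [10]; color 3: [11]; color 4: [8]; color 5: [9].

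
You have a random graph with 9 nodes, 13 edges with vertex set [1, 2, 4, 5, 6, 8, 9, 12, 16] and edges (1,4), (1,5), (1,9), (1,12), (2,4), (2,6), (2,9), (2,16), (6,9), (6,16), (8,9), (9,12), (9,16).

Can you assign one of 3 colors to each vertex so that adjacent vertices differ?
The clique on vertices [2, 6, 9, 16] has size 4 > 3, so it alone needs 4 colors.

No, G is not 3-colorable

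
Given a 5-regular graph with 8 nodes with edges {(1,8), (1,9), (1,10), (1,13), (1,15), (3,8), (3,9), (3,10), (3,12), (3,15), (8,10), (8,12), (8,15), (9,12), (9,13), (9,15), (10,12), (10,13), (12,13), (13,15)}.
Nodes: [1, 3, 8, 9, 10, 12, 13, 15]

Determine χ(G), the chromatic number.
χ(G) = 4

Clique number ω(G) = 4 (lower bound: χ ≥ ω).
The clique on [1, 9, 13, 15] has size 4, forcing χ ≥ 4, and the coloring below uses 4 colors, so χ(G) = 4.
A valid 4-coloring: color 1: [1, 12]; color 2: [3, 13]; color 3: [10, 15]; color 4: [8, 9].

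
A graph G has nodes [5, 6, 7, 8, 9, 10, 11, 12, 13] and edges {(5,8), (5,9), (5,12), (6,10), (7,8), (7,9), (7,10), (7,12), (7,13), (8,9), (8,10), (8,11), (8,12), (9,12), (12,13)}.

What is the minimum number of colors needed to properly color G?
Clique number ω(G) = 4 (lower bound: χ ≥ ω).
The clique on [5, 8, 9, 12] has size 4, forcing χ ≥ 4, and the coloring below uses 4 colors, so χ(G) = 4.
A valid 4-coloring: color 1: [6, 8, 13]; color 2: [5, 7, 11]; color 3: [10, 12]; color 4: [9].

χ(G) = 4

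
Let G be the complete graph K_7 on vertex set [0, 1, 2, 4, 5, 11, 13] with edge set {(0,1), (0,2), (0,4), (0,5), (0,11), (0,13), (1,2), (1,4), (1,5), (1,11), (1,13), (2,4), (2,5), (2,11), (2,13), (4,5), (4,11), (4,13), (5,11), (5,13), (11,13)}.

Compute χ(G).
χ(G) = 7

Clique number ω(G) = 7 (lower bound: χ ≥ ω).
The clique on [0, 1, 2, 4, 5, 11, 13] has size 7, forcing χ ≥ 7, and the coloring below uses 7 colors, so χ(G) = 7.
A valid 7-coloring: color 1: [13]; color 2: [11]; color 3: [0]; color 4: [1]; color 5: [4]; color 6: [5]; color 7: [2].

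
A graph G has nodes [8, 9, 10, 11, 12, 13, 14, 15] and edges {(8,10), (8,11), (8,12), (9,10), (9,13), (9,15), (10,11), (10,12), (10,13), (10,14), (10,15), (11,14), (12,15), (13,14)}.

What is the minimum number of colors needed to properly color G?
Clique number ω(G) = 3 (lower bound: χ ≥ ω).
Odd cycle [12, 15, 9, 13, 14, 11, 8] needs 3 colors (χ ≥ 3).
Vertex 10 is adjacent to every vertex of [8, 9, 11, 12, 13, 14, 15], which already need 3 colors among themselves, so 10 needs a new color (χ ≥ 4).
The coloring below uses 4 colors, so χ(G) = 4.
A valid 4-coloring: color 1: [10]; color 2: [9, 11, 12]; color 3: [8, 13, 15]; color 4: [14].

χ(G) = 4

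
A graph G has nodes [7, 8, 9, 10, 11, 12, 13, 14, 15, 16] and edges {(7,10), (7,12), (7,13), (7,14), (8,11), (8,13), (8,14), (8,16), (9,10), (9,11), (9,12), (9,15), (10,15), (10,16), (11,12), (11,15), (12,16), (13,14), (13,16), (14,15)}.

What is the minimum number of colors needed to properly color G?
χ(G) = 4

Clique number ω(G) = 3 (lower bound: χ ≥ ω).
Suppose a proper 3-coloring c exists. The clique [7, 13, 14] takes 3 distinct colors; by symmetry let c(7) = 1, c(13) = 2, c(14) = 3.
- Vertex 8: neighbors [13, 14] already have colors [2, 3] ⇒ c(8) = 1.
- Vertex 16: neighbors [8, 13] already have colors [1, 2] ⇒ c(16) = 3.
- Vertex 10: neighbors [7, 16] already have colors [1, 3] ⇒ c(10) = 2.
- Vertex 12: neighbors [7, 16] already have colors [1, 3] ⇒ c(12) = 2.
- Vertex 11: neighbors [8, 12] already have colors [1, 2] ⇒ c(11) = 3.
- Vertex 9: neighbors [10, 11] already have colors [2, 3] ⇒ c(9) = 1.
- Vertex 15: neighbors [9, 10, 11] already have colors [1, 2, 3] — all 3 colors blocked. Contradiction.
The forced assignments end in a contradiction, so G has no proper 3-coloring (χ ≥ 4).
The coloring below uses 4 colors, so χ(G) = 4.
A valid 4-coloring: color 1: [7, 15, 16]; color 2: [8, 10, 12]; color 3: [11, 13]; color 4: [9, 14].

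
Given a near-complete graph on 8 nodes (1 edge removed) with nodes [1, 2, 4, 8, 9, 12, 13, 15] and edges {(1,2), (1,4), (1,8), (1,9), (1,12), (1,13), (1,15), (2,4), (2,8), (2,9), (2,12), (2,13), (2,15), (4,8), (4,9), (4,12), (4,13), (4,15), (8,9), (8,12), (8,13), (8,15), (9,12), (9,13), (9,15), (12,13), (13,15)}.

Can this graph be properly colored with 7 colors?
Yes, G is 7-colorable

A valid 7-coloring: color 1: [1]; color 2: [2]; color 3: [8]; color 4: [9]; color 5: [13]; color 6: [4]; color 7: [12, 15].
(χ(G) = 7 ≤ 7.)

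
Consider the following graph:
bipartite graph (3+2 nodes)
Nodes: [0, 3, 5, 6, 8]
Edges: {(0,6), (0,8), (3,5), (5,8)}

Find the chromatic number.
Clique number ω(G) = 2 (lower bound: χ ≥ ω).
The graph is bipartite (no odd cycle), so 2 colors suffice: χ(G) = 2.
A valid 2-coloring: color 1: [3, 6, 8]; color 2: [0, 5].

χ(G) = 2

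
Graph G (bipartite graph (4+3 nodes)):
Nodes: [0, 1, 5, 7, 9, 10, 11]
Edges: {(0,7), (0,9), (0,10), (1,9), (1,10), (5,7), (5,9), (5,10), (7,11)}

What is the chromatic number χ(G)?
Clique number ω(G) = 2 (lower bound: χ ≥ ω).
The graph is bipartite (no odd cycle), so 2 colors suffice: χ(G) = 2.
A valid 2-coloring: color 1: [0, 1, 5, 11]; color 2: [7, 9, 10].

χ(G) = 2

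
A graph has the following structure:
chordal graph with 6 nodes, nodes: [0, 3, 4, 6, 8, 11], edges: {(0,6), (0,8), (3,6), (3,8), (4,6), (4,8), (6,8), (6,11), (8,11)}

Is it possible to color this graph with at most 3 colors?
A valid 3-coloring: color 1: [6]; color 2: [8]; color 3: [0, 3, 4, 11].
(χ(G) = 3 ≤ 3.)

Yes, G is 3-colorable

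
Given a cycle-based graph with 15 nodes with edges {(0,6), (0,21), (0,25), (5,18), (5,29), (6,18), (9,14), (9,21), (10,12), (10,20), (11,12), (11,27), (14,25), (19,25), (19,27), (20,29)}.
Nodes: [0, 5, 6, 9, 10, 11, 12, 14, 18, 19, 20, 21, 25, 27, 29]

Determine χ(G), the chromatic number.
χ(G) = 3

Clique number ω(G) = 2 (lower bound: χ ≥ ω).
Odd cycle [14, 25, 0, 21, 9] needs 3 colors (χ ≥ 3).
The coloring below uses 3 colors, so χ(G) = 3.
A valid 3-coloring: color 1: [5, 6, 12, 20, 21, 25, 27]; color 2: [0, 9, 10, 11, 18, 19, 29]; color 3: [14].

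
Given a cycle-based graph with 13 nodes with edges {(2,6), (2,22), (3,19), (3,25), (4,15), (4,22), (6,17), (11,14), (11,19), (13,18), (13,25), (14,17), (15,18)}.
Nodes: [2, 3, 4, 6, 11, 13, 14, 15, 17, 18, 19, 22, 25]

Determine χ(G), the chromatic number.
χ(G) = 3

Clique number ω(G) = 2 (lower bound: χ ≥ ω).
Odd cycle [17, 6, 2, 22, 4, 15, 18, 13, 25, 3, 19, 11, 14] needs 3 colors (χ ≥ 3).
The coloring below uses 3 colors, so χ(G) = 3.
A valid 3-coloring: color 1: [2, 4, 11, 17, 18, 25]; color 2: [3, 6, 13, 14, 15, 22]; color 3: [19].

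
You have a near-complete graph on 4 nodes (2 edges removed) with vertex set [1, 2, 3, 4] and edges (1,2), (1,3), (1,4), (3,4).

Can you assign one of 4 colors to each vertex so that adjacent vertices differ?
A valid 4-coloring: color 1: [1]; color 2: [2, 4]; color 3: [3].
(χ(G) = 3 ≤ 4.)

Yes, G is 4-colorable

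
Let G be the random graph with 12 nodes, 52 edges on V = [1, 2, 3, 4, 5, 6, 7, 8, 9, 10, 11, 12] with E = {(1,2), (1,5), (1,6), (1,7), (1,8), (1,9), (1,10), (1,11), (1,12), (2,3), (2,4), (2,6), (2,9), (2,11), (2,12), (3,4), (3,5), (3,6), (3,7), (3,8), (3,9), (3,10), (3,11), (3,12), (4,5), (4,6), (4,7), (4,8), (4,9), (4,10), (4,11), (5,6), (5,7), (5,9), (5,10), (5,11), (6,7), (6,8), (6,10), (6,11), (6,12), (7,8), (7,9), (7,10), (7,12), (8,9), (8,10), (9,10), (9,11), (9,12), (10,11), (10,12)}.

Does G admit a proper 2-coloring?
The clique on vertices [3, 4, 7, 8, 9, 10] has size 6 > 2, so it alone needs 6 colors.

No, G is not 2-colorable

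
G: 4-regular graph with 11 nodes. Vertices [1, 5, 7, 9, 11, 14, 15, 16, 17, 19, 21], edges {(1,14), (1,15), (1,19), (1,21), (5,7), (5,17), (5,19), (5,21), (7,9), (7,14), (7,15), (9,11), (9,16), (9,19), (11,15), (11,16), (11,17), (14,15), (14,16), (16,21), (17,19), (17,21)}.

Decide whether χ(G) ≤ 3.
A valid 3-coloring: color 1: [11, 14, 19, 21]; color 2: [5, 9, 15]; color 3: [1, 7, 16, 17].
(χ(G) = 3 ≤ 3.)

Yes, G is 3-colorable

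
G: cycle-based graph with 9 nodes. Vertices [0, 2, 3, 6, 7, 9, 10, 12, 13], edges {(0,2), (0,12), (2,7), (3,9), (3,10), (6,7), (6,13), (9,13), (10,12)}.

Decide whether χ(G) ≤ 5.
Yes, G is 5-colorable

A valid 5-coloring: color 1: [3, 7, 12, 13]; color 2: [2, 6, 9, 10]; color 3: [0].
(χ(G) = 3 ≤ 5.)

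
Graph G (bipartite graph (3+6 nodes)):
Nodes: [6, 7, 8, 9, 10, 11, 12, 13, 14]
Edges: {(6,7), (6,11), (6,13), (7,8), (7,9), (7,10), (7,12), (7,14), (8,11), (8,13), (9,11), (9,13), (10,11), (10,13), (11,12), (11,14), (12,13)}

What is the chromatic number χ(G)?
Clique number ω(G) = 2 (lower bound: χ ≥ ω).
The graph is bipartite (no odd cycle), so 2 colors suffice: χ(G) = 2.
A valid 2-coloring: color 1: [7, 11, 13]; color 2: [6, 8, 9, 10, 12, 14].

χ(G) = 2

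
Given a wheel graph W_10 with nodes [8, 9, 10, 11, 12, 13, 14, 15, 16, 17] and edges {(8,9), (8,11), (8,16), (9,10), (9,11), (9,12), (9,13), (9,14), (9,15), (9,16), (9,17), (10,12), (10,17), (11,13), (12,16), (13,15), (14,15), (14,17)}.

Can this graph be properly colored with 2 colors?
The clique on vertices [8, 9, 16] has size 3 > 2, so it alone needs 3 colors.

No, G is not 2-colorable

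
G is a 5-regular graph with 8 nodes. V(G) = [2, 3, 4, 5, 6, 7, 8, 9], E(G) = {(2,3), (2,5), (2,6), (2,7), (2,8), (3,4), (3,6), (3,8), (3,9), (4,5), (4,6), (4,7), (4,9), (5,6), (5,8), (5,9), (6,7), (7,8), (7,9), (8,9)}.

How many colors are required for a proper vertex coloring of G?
χ(G) = 4

Clique number ω(G) = 3 (lower bound: χ ≥ ω).
Odd cycle [8, 2, 6, 4, 9] needs 3 colors (χ ≥ 3).
Vertex 3 is adjacent to every vertex of [2, 4, 6, 8, 9], which already need 3 colors among themselves, so 3 needs a new color (χ ≥ 4).
The coloring below uses 4 colors, so χ(G) = 4.
A valid 4-coloring: color 1: [3, 5, 7]; color 2: [4, 8]; color 3: [2, 9]; color 4: [6].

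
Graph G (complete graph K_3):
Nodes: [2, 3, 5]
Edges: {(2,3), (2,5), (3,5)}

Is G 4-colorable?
A valid 4-coloring: color 1: [2]; color 2: [3]; color 3: [5].
(χ(G) = 3 ≤ 4.)

Yes, G is 4-colorable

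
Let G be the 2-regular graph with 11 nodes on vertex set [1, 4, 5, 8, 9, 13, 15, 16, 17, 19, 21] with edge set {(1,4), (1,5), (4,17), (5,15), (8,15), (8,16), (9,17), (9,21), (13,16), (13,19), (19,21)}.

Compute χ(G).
Clique number ω(G) = 2 (lower bound: χ ≥ ω).
Odd cycle [5, 15, 8, 16, 13, 19, 21, 9, 17, 4, 1] needs 3 colors (χ ≥ 3).
The coloring below uses 3 colors, so χ(G) = 3.
A valid 3-coloring: color 1: [4, 5, 8, 9, 19]; color 2: [1, 13, 15, 17, 21]; color 3: [16].

χ(G) = 3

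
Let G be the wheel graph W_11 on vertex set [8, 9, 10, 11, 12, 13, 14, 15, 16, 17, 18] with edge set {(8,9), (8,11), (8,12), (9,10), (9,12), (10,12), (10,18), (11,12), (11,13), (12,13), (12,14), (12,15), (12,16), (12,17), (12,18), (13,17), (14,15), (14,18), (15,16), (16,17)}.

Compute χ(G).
χ(G) = 3

Clique number ω(G) = 3 (lower bound: χ ≥ ω).
The clique on [8, 9, 12] has size 3, forcing χ ≥ 3, and the coloring below uses 3 colors, so χ(G) = 3.
A valid 3-coloring: color 1: [12]; color 2: [9, 11, 15, 17, 18]; color 3: [8, 10, 13, 14, 16].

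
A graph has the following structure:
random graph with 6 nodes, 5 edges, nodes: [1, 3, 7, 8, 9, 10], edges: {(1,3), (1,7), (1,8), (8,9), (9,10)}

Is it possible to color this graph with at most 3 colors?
A valid 3-coloring: color 1: [1, 9]; color 2: [3, 7, 8, 10].
(χ(G) = 2 ≤ 3.)

Yes, G is 3-colorable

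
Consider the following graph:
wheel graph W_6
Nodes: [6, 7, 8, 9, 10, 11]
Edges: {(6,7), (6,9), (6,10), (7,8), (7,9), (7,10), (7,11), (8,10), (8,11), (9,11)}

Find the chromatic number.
χ(G) = 4

Clique number ω(G) = 3 (lower bound: χ ≥ ω).
Odd cycle [8, 11, 9, 6, 10] needs 3 colors (χ ≥ 3).
Vertex 7 is adjacent to every vertex of [6, 8, 9, 10, 11], which already need 3 colors among themselves, so 7 needs a new color (χ ≥ 4).
The coloring below uses 4 colors, so χ(G) = 4.
A valid 4-coloring: color 1: [7]; color 2: [6, 8]; color 3: [10, 11]; color 4: [9].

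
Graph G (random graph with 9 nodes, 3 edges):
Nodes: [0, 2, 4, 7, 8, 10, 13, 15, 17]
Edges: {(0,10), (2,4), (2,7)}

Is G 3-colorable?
Yes, G is 3-colorable

A valid 3-coloring: color 1: [0, 2, 8, 13, 15, 17]; color 2: [4, 7, 10].
(χ(G) = 2 ≤ 3.)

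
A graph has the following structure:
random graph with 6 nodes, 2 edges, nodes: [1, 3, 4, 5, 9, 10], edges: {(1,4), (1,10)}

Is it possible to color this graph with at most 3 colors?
Yes, G is 3-colorable

A valid 3-coloring: color 1: [1, 3, 5, 9]; color 2: [4, 10].
(χ(G) = 2 ≤ 3.)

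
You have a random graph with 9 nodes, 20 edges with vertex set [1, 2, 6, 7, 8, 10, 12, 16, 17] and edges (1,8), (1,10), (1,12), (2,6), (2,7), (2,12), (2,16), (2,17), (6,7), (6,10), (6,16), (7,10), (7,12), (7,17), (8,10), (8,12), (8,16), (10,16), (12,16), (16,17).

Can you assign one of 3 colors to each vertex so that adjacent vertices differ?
No, G is not 3-colorable

Odd cycle [2, 6, 10, 8, 12] needs 3 colors (χ ≥ 3).
Vertex 16 is adjacent to every vertex of [2, 6, 8, 10, 12], which already need 3 colors among themselves, so 16 needs a new color (χ ≥ 4).
Hence χ(G) ≥ 4 > 3, so no proper 3-coloring exists.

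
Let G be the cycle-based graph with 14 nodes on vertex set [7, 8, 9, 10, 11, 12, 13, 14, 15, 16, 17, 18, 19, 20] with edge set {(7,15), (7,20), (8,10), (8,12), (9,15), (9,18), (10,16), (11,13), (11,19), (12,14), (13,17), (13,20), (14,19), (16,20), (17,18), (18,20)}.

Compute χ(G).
Clique number ω(G) = 2 (lower bound: χ ≥ ω).
Odd cycle [10, 8, 12, 14, 19, 11, 13, 20, 16] needs 3 colors (χ ≥ 3).
The coloring below uses 3 colors, so χ(G) = 3.
A valid 3-coloring: color 1: [9, 10, 12, 17, 19, 20]; color 2: [8, 13, 14, 15, 16, 18]; color 3: [7, 11].

χ(G) = 3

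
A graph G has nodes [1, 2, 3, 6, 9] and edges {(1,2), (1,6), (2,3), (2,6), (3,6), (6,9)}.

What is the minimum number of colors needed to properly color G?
Clique number ω(G) = 3 (lower bound: χ ≥ ω).
The clique on [1, 2, 6] has size 3, forcing χ ≥ 3, and the coloring below uses 3 colors, so χ(G) = 3.
A valid 3-coloring: color 1: [6]; color 2: [2, 9]; color 3: [1, 3].

χ(G) = 3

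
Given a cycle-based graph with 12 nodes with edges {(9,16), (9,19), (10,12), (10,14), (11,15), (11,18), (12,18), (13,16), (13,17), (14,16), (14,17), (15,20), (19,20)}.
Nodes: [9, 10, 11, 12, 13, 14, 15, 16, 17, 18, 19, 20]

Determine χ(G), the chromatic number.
Clique number ω(G) = 2 (lower bound: χ ≥ ω).
The graph is bipartite (no odd cycle), so 2 colors suffice: χ(G) = 2.
A valid 2-coloring: color 1: [10, 15, 16, 17, 18, 19]; color 2: [9, 11, 12, 13, 14, 20].

χ(G) = 2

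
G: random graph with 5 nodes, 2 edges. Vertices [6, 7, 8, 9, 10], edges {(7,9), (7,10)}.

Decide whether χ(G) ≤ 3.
Yes, G is 3-colorable

A valid 3-coloring: color 1: [6, 7, 8]; color 2: [9, 10].
(χ(G) = 2 ≤ 3.)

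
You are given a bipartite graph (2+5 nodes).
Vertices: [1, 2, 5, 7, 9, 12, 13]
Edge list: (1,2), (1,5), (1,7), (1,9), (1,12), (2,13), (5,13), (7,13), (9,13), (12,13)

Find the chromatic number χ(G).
Clique number ω(G) = 2 (lower bound: χ ≥ ω).
The graph is bipartite (no odd cycle), so 2 colors suffice: χ(G) = 2.
A valid 2-coloring: color 1: [1, 13]; color 2: [2, 5, 7, 9, 12].

χ(G) = 2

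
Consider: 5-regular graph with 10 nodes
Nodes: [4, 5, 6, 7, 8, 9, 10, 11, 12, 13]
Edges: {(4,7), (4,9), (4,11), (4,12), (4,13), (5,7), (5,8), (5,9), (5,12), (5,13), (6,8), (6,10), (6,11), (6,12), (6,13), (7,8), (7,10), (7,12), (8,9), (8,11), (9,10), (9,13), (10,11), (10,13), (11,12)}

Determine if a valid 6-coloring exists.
Yes, G is 6-colorable

A valid 6-coloring: color 1: [7, 11, 13]; color 2: [4, 5, 10]; color 3: [6, 9]; color 4: [8, 12].
(χ(G) = 4 ≤ 6.)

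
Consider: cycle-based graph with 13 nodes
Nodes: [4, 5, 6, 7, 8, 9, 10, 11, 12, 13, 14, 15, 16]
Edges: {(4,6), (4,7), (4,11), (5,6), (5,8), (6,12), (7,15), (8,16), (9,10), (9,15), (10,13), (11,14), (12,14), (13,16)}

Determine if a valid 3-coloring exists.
Yes, G is 3-colorable

A valid 3-coloring: color 1: [4, 5, 10, 14, 15, 16]; color 2: [6, 7, 8, 9, 11, 13]; color 3: [12].
(χ(G) = 3 ≤ 3.)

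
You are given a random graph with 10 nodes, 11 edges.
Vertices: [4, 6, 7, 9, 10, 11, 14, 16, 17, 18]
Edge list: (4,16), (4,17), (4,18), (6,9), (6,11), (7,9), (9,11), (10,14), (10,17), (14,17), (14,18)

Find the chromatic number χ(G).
χ(G) = 3

Clique number ω(G) = 3 (lower bound: χ ≥ ω).
The clique on [6, 9, 11] has size 3, forcing χ ≥ 3, and the coloring below uses 3 colors, so χ(G) = 3.
A valid 3-coloring: color 1: [4, 9, 14]; color 2: [6, 7, 16, 17, 18]; color 3: [10, 11].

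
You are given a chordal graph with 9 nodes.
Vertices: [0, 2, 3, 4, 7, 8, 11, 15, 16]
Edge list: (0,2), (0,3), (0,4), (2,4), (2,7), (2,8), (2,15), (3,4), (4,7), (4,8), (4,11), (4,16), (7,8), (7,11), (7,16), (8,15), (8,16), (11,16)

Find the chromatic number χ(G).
Clique number ω(G) = 4 (lower bound: χ ≥ ω).
The clique on [4, 7, 8, 16] has size 4, forcing χ ≥ 4, and the coloring below uses 4 colors, so χ(G) = 4.
A valid 4-coloring: color 1: [4, 15]; color 2: [0, 8, 11]; color 3: [3, 7]; color 4: [2, 16].

χ(G) = 4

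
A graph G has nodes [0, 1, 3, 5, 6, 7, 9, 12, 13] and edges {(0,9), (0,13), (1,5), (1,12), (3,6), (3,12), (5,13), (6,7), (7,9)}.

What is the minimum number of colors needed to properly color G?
χ(G) = 3

Clique number ω(G) = 2 (lower bound: χ ≥ ω).
Odd cycle [3, 6, 7, 9, 0, 13, 5, 1, 12] needs 3 colors (χ ≥ 3).
The coloring below uses 3 colors, so χ(G) = 3.
A valid 3-coloring: color 1: [0, 1, 3, 7]; color 2: [6, 9, 12, 13]; color 3: [5].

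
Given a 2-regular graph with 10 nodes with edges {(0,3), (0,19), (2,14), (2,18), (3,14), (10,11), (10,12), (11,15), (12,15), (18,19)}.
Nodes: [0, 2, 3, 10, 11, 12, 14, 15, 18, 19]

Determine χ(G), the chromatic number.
Clique number ω(G) = 2 (lower bound: χ ≥ ω).
The graph is bipartite (no odd cycle), so 2 colors suffice: χ(G) = 2.
A valid 2-coloring: color 1: [0, 11, 12, 14, 18]; color 2: [2, 3, 10, 15, 19].

χ(G) = 2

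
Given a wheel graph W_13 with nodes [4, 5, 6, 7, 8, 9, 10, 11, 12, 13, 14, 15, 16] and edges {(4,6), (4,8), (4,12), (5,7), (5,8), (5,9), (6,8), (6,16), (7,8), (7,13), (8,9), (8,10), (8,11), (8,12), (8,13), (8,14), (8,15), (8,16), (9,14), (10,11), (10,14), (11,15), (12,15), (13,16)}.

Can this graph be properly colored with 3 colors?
Yes, G is 3-colorable

A valid 3-coloring: color 1: [8]; color 2: [4, 7, 9, 10, 15, 16]; color 3: [5, 6, 11, 12, 13, 14].
(χ(G) = 3 ≤ 3.)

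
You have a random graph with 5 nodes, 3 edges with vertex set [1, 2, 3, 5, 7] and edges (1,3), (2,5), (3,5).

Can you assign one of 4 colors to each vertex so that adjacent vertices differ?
Yes, G is 4-colorable

A valid 4-coloring: color 1: [1, 5, 7]; color 2: [2, 3].
(χ(G) = 2 ≤ 4.)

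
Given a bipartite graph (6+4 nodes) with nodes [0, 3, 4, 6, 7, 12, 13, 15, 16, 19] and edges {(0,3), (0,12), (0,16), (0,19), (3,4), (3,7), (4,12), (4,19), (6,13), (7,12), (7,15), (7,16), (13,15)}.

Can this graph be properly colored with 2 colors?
A valid 2-coloring: color 1: [0, 4, 7, 13]; color 2: [3, 6, 12, 15, 16, 19].
(χ(G) = 2 ≤ 2.)

Yes, G is 2-colorable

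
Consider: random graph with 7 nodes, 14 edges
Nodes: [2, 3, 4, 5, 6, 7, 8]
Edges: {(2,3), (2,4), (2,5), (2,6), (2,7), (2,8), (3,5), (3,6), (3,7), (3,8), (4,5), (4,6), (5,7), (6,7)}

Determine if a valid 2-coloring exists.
No, G is not 2-colorable

The clique on vertices [2, 3, 5, 7] has size 4 > 2, so it alone needs 4 colors.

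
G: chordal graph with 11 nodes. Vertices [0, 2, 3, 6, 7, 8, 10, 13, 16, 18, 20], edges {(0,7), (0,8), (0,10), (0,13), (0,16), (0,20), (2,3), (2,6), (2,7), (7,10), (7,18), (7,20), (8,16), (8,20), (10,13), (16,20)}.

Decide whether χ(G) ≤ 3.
No, G is not 3-colorable

The clique on vertices [0, 8, 16, 20] has size 4 > 3, so it alone needs 4 colors.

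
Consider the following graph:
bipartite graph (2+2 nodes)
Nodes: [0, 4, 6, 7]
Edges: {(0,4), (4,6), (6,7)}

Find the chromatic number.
χ(G) = 2

Clique number ω(G) = 2 (lower bound: χ ≥ ω).
The graph is bipartite (no odd cycle), so 2 colors suffice: χ(G) = 2.
A valid 2-coloring: color 1: [4, 7]; color 2: [0, 6].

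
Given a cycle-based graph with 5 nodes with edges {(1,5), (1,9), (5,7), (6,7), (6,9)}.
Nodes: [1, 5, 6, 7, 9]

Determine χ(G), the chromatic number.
Clique number ω(G) = 2 (lower bound: χ ≥ ω).
Odd cycle [6, 7, 5, 1, 9] needs 3 colors (χ ≥ 3).
The coloring below uses 3 colors, so χ(G) = 3.
A valid 3-coloring: color 1: [1, 6]; color 2: [7, 9]; color 3: [5].

χ(G) = 3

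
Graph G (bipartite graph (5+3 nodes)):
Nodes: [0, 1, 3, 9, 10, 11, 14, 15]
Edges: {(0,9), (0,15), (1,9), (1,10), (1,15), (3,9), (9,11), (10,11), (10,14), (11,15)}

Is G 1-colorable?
Edge (9,11) forces its endpoints to differ, so 1 color is not enough.

No, G is not 1-colorable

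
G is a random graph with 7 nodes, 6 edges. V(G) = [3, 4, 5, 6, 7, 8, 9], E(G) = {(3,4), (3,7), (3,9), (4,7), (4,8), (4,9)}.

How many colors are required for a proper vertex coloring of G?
Clique number ω(G) = 3 (lower bound: χ ≥ ω).
The clique on [3, 4, 9] has size 3, forcing χ ≥ 3, and the coloring below uses 3 colors, so χ(G) = 3.
A valid 3-coloring: color 1: [4, 5, 6]; color 2: [3, 8]; color 3: [7, 9].

χ(G) = 3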